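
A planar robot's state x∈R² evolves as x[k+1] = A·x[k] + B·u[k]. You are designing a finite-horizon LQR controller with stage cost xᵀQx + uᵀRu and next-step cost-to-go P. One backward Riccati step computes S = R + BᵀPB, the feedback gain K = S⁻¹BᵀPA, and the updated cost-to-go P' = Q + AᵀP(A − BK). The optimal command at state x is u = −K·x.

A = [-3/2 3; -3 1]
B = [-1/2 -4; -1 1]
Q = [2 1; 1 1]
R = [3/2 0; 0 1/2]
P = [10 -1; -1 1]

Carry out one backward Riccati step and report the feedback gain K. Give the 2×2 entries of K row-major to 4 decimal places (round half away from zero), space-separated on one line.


BᵀP = [-4.0000 -0.5000; -41.0000 5.0000]
S = R + BᵀPB = [3/2 0; 0 1/2] + [2.5000 15.5000; 15.5000 169.0000] = [4.0000 15.5000; 15.5000 169.5000]
BᵀPA = [7.5000 -12.5000; 46.5000 -118.0000]
K = S⁻¹·BᵀPA = [1.2576 -0.6619; 0.1593 -0.6356]
A−BK = [-0.2339 0.1265; -1.9018 0.9737]
AᵀP(A−BK) = [5.6591 -2.9786; -2.9786 1.7210]
P' = Q + AᵀP(A−BK) = [7.6591 -1.9786; -1.9786 2.7210]
tr(P') = 10.3801

1.2576 -0.6619 0.1593 -0.6356


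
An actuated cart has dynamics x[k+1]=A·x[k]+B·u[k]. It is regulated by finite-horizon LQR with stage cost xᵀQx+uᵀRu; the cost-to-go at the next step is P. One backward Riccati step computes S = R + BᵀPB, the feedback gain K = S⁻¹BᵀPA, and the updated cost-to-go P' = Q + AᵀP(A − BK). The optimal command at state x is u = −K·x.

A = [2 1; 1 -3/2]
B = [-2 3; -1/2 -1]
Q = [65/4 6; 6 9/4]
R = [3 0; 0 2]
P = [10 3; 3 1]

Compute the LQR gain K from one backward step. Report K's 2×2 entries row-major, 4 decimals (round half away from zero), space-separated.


-0.3533 -0.0341 0.5534 0.1736

BᵀP = [-21.5000 -6.5000; 27.0000 8.0000]
S = R + BᵀPB = [3 0; 0 2] + [46.2500 -58.0000; -58.0000 73.0000] = [49.2500 -58.0000; -58.0000 75.0000]
BᵀPA = [-49.5000 -11.7500; 62.0000 15.0000]
K = S⁻¹·BᵀPA = [-0.3533 -0.0341; 0.5534 0.1736]
A−BK = [-0.3669 0.4109; 1.3768 -1.3434]
AᵀP(A−BK) = [1.1979 0.0470; 0.0470 0.2449]
P' = Q + AᵀP(A−BK) = [17.4479 6.0470; 6.0470 2.4949]
tr(P') = 19.9428


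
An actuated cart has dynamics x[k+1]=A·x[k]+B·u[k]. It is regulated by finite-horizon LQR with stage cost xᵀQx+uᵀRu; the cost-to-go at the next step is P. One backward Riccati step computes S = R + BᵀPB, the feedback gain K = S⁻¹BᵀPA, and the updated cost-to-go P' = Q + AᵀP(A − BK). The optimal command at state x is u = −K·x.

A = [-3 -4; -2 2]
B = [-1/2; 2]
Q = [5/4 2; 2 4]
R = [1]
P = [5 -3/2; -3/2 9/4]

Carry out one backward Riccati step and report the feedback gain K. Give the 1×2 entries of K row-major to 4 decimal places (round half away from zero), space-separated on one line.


BᵀP = [-5.5000 5.2500]
S = R + BᵀPB = [1] + [13.2500] = [14.2500]
BᵀPA = [6.0000 32.5000]
K = S⁻¹·BᵀPA = [0.4211 2.2807]
A−BK = [-2.7895 -2.8596; -2.8421 -2.5614]
AᵀP(A−BK) = [33.4737 34.3158; 34.3158 38.8772]
P' = Q + AᵀP(A−BK) = [34.7237 36.3158; 36.3158 42.8772]
tr(P') = 77.6009

0.4211 2.2807


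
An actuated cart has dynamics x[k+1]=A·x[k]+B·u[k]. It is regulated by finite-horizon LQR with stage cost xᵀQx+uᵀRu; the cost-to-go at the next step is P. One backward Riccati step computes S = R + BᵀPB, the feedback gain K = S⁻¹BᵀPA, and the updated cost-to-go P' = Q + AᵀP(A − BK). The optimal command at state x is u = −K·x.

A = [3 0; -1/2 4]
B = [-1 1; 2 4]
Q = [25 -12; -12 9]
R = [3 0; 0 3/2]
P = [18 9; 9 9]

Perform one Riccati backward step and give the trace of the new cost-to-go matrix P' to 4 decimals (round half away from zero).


BᵀP = [0.0000 9.0000; 54.0000 45.0000]
S = R + BᵀPB = [3 0; 0 3/2] + [18.0000 36.0000; 36.0000 234.0000] = [21.0000 36.0000; 36.0000 235.5000]
BᵀPA = [-4.5000 36.0000; 139.5000 180.0000]
K = S⁻¹·BᵀPA = [-1.6665 0.5475; 0.8471 0.6806]
A−BK = [0.4864 -0.1332; -0.5555 0.1825]
AᵀP(A−BK) = [11.5801 -2.4858; -2.4858 1.7756]
P' = Q + AᵀP(A−BK) = [36.5801 -14.4858; -14.4858 10.7756]
tr(P') = 47.3557

47.3557


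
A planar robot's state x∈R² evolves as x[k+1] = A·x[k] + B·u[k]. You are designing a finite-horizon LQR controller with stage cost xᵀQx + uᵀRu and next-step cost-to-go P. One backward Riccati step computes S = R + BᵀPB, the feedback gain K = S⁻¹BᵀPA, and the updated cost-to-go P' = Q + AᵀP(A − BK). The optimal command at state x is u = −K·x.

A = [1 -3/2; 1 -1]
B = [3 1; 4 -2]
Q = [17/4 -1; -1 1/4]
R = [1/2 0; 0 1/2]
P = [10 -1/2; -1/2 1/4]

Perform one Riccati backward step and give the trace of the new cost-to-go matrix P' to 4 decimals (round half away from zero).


BᵀP = [28.0000 -0.5000; 11.0000 -1.0000]
S = R + BᵀPB = [1/2 0; 0 1/2] + [82.0000 29.0000; 29.0000 13.0000] = [82.5000 29.0000; 29.0000 13.5000]
BᵀPA = [27.5000 -41.5000; 10.0000 -15.5000]
K = S⁻¹·BᵀPA = [0.2979 -0.4060; 0.1008 -0.2759]
A−BK = [0.0055 -0.0060; 0.0101 0.0724]
AᵀP(A−BK) = [0.0497 -0.0747; -0.0747 0.1226]
P' = Q + AᵀP(A−BK) = [4.2997 -1.0747; -1.0747 0.3726]
tr(P') = 4.6723

4.6723


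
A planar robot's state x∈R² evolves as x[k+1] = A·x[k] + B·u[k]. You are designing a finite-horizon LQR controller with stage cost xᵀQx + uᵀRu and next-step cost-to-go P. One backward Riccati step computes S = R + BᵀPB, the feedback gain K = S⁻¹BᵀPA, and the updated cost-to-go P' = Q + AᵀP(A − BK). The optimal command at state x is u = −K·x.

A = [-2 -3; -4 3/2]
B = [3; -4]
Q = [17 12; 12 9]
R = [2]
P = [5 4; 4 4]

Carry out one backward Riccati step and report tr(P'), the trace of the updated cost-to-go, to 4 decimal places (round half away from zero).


BᵀP = [-1.0000 -4.0000]
S = R + BᵀPB = [2] + [13.0000] = [15.0000]
BᵀPA = [18.0000 -3.0000]
K = S⁻¹·BᵀPA = [1.2000 -0.2000]
A−BK = [-5.6000 -2.4000; 0.8000 0.7000]
AᵀP(A−BK) = [126.4000 45.6000; 45.6000 17.4000]
P' = Q + AᵀP(A−BK) = [143.4000 57.6000; 57.6000 26.4000]
tr(P') = 169.8000

169.8000


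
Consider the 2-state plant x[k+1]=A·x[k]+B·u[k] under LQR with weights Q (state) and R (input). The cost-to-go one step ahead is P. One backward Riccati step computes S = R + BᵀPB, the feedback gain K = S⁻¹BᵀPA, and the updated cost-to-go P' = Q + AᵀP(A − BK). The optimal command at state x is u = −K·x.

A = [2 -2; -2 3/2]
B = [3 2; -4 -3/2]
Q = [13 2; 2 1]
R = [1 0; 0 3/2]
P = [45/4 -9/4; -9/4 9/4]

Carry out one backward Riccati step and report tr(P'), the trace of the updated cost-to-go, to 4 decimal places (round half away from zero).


15.1953

BᵀP = [42.7500 -15.7500; 25.8750 -7.8750]
S = R + BᵀPB = [1 0; 0 3/2] + [191.2500 109.1250; 109.1250 63.5625] = [192.2500 109.1250; 109.1250 65.0625]
BᵀPA = [117.0000 -109.1250; 67.5000 -63.5625]
K = S⁻¹·BᵀPA = [0.4106 -0.2728; 0.3488 -0.5194]
A−BK = [0.0706 -0.1428; 0.1656 -0.3703]
AᵀP(A−BK) = [0.4163 -0.5231; -0.5231 0.7791]
P' = Q + AᵀP(A−BK) = [13.4163 1.4769; 1.4769 1.7791]
tr(P') = 15.1953


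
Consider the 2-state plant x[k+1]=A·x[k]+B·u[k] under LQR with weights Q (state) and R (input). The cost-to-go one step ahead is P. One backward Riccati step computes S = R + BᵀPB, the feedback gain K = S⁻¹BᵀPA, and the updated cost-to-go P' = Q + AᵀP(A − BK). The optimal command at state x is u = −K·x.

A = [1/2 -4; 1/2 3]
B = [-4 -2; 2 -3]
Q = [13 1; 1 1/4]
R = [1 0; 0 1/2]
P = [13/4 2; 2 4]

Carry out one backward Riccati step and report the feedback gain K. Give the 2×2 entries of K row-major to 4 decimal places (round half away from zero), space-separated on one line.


-0.0310 1.0895 -0.1863 -0.2396

BᵀP = [-9.0000 0.0000; -12.5000 -16.0000]
S = R + BᵀPB = [1 0; 0 1/2] + [36.0000 18.0000; 18.0000 73.0000] = [37.0000 18.0000; 18.0000 73.5000]
BᵀPA = [-4.5000 36.0000; -14.2500 2.0000]
K = S⁻¹·BᵀPA = [-0.0310 1.0895; -0.1863 -0.2396]
A−BK = [0.0034 -0.1211; 0.0031 0.1021]
AᵀP(A−BK) = [0.0184 -0.0116; -0.0116 1.2557]
P' = Q + AᵀP(A−BK) = [13.0184 0.9884; 0.9884 1.5057]
tr(P') = 14.5241


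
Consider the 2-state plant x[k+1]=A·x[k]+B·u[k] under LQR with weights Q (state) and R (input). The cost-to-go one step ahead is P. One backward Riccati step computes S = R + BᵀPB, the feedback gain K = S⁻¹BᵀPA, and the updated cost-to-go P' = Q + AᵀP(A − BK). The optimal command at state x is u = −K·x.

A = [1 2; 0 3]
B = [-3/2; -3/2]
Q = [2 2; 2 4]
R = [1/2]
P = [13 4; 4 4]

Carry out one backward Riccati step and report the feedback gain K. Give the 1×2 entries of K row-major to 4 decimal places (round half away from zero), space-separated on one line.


BᵀP = [-25.5000 -12.0000]
S = R + BᵀPB = [1/2] + [56.2500] = [56.7500]
BᵀPA = [-25.5000 -87.0000]
K = S⁻¹·BᵀPA = [-0.4493 -1.5330]
A−BK = [0.3260 -0.2996; -0.6740 0.7004]
AᵀP(A−BK) = [1.5419 -1.0925; -1.0925 2.6256]
P' = Q + AᵀP(A−BK) = [3.5419 0.9075; 0.9075 6.6256]
tr(P') = 10.1674

-0.4493 -1.5330


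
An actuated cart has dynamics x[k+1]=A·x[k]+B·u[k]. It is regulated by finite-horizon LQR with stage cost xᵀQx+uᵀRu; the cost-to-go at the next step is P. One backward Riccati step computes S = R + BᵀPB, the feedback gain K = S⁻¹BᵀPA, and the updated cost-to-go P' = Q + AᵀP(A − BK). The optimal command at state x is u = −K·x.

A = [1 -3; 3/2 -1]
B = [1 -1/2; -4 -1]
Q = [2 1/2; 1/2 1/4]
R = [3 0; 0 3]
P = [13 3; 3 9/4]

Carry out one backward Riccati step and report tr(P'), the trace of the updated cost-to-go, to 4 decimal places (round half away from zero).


BᵀP = [1.0000 -6.0000; -9.5000 -3.7500]
S = R + BᵀPB = [3 0; 0 3] + [25.0000 5.5000; 5.5000 8.5000] = [28.0000 5.5000; 5.5000 11.5000]
BᵀPA = [-8.0000 3.0000; -15.1250 32.2500]
K = S⁻¹·BᵀPA = [-0.0302 -0.4897; -1.3008 3.0386]
A−BK = [0.3798 -0.9910; 0.0784 0.0797]
AᵀP(A−BK) = [7.1467 -16.8345; -16.8345 40.7256]
P' = Q + AᵀP(A−BK) = [9.1467 -16.3345; -16.3345 40.9756]
tr(P') = 50.1223

50.1223


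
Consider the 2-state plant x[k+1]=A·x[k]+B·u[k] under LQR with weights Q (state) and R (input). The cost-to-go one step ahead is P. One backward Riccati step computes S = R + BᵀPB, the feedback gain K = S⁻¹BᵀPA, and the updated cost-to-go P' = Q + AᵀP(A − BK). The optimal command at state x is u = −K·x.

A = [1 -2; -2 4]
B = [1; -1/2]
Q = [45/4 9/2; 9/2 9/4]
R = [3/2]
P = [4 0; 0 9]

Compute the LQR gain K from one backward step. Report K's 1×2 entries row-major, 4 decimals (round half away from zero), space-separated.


1.6774 -3.3548

BᵀP = [4.0000 -4.5000]
S = R + BᵀPB = [3/2] + [6.2500] = [7.7500]
BᵀPA = [13.0000 -26.0000]
K = S⁻¹·BᵀPA = [1.6774 -3.3548]
A−BK = [-0.6774 1.3548; -1.1613 2.3226]
AᵀP(A−BK) = [18.1935 -36.3871; -36.3871 72.7742]
P' = Q + AᵀP(A−BK) = [29.4435 -31.8871; -31.8871 75.0242]
tr(P') = 104.4677


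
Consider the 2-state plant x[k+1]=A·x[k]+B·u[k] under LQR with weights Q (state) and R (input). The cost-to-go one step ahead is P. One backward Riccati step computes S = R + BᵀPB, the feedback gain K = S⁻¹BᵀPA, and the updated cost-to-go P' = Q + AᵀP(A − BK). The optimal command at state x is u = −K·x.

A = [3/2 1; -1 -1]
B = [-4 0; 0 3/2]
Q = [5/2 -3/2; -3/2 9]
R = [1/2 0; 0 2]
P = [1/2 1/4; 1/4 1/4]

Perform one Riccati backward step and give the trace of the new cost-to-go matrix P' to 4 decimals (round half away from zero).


11.7613

BᵀP = [-2.0000 -1.0000; 0.3750 0.3750]
S = R + BᵀPB = [1/2 0; 0 2] + [8.0000 -1.5000; -1.5000 0.5625] = [8.5000 -1.5000; -1.5000 2.5625]
BᵀPA = [-2.0000 -1.0000; 0.1875 0.0000]
K = S⁻¹·BᵀPA = [-0.2480 -0.1312; -0.0720 -0.0768]
A−BK = [0.5080 0.4752; -0.8920 -0.8848]
AᵀP(A−BK) = [0.1425 0.1270; 0.1270 0.1188]
P' = Q + AᵀP(A−BK) = [2.6425 -1.3730; -1.3730 9.1188]
tr(P') = 11.7613


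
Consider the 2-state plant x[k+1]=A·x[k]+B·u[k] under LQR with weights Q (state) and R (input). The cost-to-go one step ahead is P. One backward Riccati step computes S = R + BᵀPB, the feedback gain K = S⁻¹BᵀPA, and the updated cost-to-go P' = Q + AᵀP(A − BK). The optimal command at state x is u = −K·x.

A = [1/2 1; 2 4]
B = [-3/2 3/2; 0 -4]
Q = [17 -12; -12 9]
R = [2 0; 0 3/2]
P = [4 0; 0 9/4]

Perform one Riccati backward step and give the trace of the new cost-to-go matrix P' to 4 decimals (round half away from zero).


BᵀP = [-6.0000 0.0000; 6.0000 -9.0000]
S = R + BᵀPB = [2 0; 0 3/2] + [9.0000 -9.0000; -9.0000 45.0000] = [11.0000 -9.0000; -9.0000 46.5000]
BᵀPA = [-3.0000 -6.0000; -15.0000 -30.0000]
K = S⁻¹·BᵀPA = [-0.6376 -1.2753; -0.4460 -0.8920]
A−BK = [0.2125 0.4251; 0.2160 0.4321]
AᵀP(A−BK) = [1.3972 2.7944; 2.7944 5.5889]
P' = Q + AᵀP(A−BK) = [18.3972 -9.2056; -9.2056 14.5889]
tr(P') = 32.9861

32.9861


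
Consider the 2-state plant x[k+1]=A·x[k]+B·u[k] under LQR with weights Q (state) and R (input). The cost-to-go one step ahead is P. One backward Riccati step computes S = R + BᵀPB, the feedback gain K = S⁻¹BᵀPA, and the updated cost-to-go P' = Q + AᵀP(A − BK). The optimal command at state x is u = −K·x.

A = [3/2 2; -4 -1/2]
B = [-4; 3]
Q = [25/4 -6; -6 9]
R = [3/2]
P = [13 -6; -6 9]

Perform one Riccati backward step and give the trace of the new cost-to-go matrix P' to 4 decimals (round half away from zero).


43.9623

BᵀP = [-70.0000 51.0000]
S = R + BᵀPB = [3/2] + [433.0000] = [434.5000]
BᵀPA = [-309.0000 -165.5000]
K = S⁻¹·BᵀPA = [-0.7112 -0.3809]
A−BK = [-1.3446 0.4764; -1.8665 0.6427]
AᵀP(A−BK) = [25.5009 -8.1974; -8.1974 3.2114]
P' = Q + AᵀP(A−BK) = [31.7509 -14.1974; -14.1974 12.2114]
tr(P') = 43.9623


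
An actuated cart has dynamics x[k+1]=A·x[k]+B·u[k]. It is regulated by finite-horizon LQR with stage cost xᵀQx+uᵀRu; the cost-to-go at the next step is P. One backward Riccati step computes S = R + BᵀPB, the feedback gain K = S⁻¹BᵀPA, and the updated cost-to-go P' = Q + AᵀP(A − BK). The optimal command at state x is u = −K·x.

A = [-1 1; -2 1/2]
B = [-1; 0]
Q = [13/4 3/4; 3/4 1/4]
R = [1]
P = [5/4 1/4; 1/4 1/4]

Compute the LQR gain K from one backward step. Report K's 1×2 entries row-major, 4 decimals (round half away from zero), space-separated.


BᵀP = [-1.2500 -0.2500]
S = R + BᵀPB = [1] + [1.2500] = [2.2500]
BᵀPA = [1.7500 -1.3750]
K = S⁻¹·BᵀPA = [0.7778 -0.6111]
A−BK = [-0.2222 0.3889; -2.0000 0.5000]
AᵀP(A−BK) = [1.8889 -1.0556; -1.0556 0.7222]
P' = Q + AᵀP(A−BK) = [5.1389 -0.3056; -0.3056 0.9722]
tr(P') = 6.1111

0.7778 -0.6111


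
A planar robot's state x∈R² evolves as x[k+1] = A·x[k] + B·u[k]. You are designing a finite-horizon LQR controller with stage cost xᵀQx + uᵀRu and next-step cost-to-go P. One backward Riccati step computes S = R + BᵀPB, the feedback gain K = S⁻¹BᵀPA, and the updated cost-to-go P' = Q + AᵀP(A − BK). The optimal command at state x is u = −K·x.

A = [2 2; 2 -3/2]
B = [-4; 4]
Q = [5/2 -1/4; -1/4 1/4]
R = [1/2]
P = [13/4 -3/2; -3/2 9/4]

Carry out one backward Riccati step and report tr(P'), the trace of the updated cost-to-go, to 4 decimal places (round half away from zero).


12.5286

BᵀP = [-19.0000 15.0000]
S = R + BᵀPB = [1/2] + [136.0000] = [136.5000]
BᵀPA = [-8.0000 -60.5000]
K = S⁻¹·BᵀPA = [-0.0586 -0.4432]
A−BK = [1.7656 0.2271; 2.2344 0.2729]
AᵀP(A−BK) = [9.5311 1.2042; 1.2042 0.2475]
P' = Q + AᵀP(A−BK) = [12.0311 0.9542; 0.9542 0.4975]
tr(P') = 12.5286


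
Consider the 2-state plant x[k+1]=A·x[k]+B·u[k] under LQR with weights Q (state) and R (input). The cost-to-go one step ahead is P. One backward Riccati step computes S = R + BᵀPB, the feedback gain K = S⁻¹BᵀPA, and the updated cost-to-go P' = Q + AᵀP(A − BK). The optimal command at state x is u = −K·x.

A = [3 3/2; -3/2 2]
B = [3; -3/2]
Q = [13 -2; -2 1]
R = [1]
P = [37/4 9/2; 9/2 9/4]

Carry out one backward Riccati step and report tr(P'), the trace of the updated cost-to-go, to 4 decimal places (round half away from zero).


BᵀP = [21.0000 10.1250]
S = R + BᵀPB = [1] + [47.8125] = [48.8125]
BᵀPA = [47.8125 51.7500]
K = S⁻¹·BᵀPA = [0.9795 1.0602]
A−BK = [0.0615 -1.6805; -0.0307 3.5903]
AᵀP(A−BK) = [0.9795 1.0602; 1.0602 1.9482]
P' = Q + AᵀP(A−BK) = [13.9795 -0.9398; -0.9398 2.9482]
tr(P') = 16.9277

16.9277


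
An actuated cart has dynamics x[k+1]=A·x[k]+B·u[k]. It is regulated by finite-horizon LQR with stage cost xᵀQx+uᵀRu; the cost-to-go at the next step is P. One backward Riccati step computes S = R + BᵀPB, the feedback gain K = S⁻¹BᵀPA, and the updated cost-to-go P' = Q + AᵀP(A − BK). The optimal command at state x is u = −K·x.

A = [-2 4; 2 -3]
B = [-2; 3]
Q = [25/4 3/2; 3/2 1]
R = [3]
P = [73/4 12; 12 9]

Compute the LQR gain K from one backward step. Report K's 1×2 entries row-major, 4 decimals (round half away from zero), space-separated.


BᵀP = [-0.5000 3.0000]
S = R + BᵀPB = [3] + [10.0000] = [13.0000]
BᵀPA = [7.0000 -11.0000]
K = S⁻¹·BᵀPA = [0.5385 -0.8462]
A−BK = [-0.9231 2.3077; 0.3846 -0.4615]
AᵀP(A−BK) = [9.2308 -26.0769; -26.0769 75.6923]
P' = Q + AᵀP(A−BK) = [15.4808 -24.5769; -24.5769 76.6923]
tr(P') = 92.1731

0.5385 -0.8462


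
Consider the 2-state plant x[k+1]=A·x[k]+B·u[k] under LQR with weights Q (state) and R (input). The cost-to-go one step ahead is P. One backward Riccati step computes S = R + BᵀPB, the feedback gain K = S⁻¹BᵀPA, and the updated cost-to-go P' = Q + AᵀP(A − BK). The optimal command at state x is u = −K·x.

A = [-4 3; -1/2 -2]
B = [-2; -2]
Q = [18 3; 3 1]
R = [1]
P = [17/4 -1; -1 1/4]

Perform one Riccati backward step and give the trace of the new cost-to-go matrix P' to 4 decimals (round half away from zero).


30.3295

BᵀP = [-6.5000 1.5000]
S = R + BᵀPB = [1] + [10.0000] = [11.0000]
BᵀPA = [25.2500 -22.5000]
K = S⁻¹·BᵀPA = [2.2955 -2.0455]
A−BK = [0.5909 -1.0909; 4.0909 -6.0909]
AᵀP(A−BK) = [6.1023 -5.6023; -5.6023 5.2273]
P' = Q + AᵀP(A−BK) = [24.1023 -2.6023; -2.6023 6.2273]
tr(P') = 30.3295


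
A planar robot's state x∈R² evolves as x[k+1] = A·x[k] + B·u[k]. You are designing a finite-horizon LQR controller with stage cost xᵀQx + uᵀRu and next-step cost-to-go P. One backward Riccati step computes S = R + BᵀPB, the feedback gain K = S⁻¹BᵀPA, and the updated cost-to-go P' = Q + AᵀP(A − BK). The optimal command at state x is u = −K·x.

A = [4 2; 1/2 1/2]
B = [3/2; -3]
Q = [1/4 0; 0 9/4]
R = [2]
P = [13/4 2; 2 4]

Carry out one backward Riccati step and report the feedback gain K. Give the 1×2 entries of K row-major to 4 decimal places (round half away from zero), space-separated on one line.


BᵀP = [-1.1250 -9.0000]
S = R + BᵀPB = [2] + [25.3125] = [27.3125]
BᵀPA = [-9.0000 -6.7500]
K = S⁻¹·BᵀPA = [-0.3295 -0.2471]
A−BK = [4.4943 2.3707; -0.4886 -0.2414]
AᵀP(A−BK) = [58.0343 30.7757; 30.7757 16.3318]
P' = Q + AᵀP(A−BK) = [58.2843 30.7757; 30.7757 18.5818]
tr(P') = 76.8661

-0.3295 -0.2471


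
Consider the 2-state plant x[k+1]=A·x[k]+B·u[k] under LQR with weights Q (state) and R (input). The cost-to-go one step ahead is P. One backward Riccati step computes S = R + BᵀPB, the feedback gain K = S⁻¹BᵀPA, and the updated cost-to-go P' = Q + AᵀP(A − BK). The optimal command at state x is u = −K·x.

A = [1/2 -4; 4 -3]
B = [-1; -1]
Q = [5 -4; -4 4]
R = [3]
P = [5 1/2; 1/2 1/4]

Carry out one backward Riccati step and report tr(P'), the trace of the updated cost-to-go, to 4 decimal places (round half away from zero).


43.3514

BᵀP = [-5.5000 -0.7500]
S = R + BᵀPB = [3] + [6.2500] = [9.2500]
BᵀPA = [-5.7500 24.2500]
K = S⁻¹·BᵀPA = [-0.6216 2.6216]
A−BK = [-0.1216 -1.3784; 3.3784 -0.3784]
AᵀP(A−BK) = [3.6757 -6.6757; -6.6757 30.6757]
P' = Q + AᵀP(A−BK) = [8.6757 -10.6757; -10.6757 34.6757]
tr(P') = 43.3514


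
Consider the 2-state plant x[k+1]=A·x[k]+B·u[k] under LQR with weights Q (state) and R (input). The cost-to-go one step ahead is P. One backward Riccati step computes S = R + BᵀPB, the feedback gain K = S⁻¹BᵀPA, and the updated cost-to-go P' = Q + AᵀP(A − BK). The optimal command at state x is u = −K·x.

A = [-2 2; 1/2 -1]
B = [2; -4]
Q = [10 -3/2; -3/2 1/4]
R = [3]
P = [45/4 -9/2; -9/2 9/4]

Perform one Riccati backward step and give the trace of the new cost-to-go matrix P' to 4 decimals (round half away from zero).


15.3125

BᵀP = [40.5000 -18.0000]
S = R + BᵀPB = [3] + [153.0000] = [156.0000]
BᵀPA = [-90.0000 99.0000]
K = S⁻¹·BᵀPA = [-0.5769 0.6346]
A−BK = [-0.8462 0.7308; -1.8077 1.5385]
AᵀP(A−BK) = [2.6394 -2.5096; -2.5096 2.4231]
P' = Q + AᵀP(A−BK) = [12.6394 -4.0096; -4.0096 2.6731]
tr(P') = 15.3125


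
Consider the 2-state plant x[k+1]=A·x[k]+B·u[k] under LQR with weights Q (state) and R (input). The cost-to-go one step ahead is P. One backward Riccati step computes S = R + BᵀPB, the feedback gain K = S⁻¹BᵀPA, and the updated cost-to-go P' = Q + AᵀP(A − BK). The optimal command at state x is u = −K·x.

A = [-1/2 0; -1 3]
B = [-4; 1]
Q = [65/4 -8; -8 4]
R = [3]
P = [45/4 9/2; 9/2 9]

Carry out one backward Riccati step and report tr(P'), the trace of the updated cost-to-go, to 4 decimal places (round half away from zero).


107.4050

BᵀP = [-40.5000 -9.0000]
S = R + BᵀPB = [3] + [153.0000] = [156.0000]
BᵀPA = [29.2500 -27.0000]
K = S⁻¹·BᵀPA = [0.1875 -0.1731]
A−BK = [0.2500 -0.6923; -1.1875 3.1731]
AᵀP(A−BK) = [10.8281 -28.6875; -28.6875 76.3269]
P' = Q + AᵀP(A−BK) = [27.0781 -36.6875; -36.6875 80.3269]
tr(P') = 107.4050


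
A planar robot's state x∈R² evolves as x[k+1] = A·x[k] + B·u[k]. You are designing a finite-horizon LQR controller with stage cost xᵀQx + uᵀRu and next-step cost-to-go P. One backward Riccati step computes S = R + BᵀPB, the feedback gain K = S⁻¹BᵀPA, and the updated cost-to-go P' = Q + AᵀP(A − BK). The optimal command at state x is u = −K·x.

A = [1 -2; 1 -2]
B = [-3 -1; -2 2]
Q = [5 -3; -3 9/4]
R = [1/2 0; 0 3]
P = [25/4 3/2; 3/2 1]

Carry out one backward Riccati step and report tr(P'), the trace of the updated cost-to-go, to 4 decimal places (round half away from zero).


7.7089

BᵀP = [-21.7500 -6.5000; -3.2500 0.5000]
S = R + BᵀPB = [1/2 0; 0 3] + [78.2500 8.7500; 8.7500 4.2500] = [78.7500 8.7500; 8.7500 7.2500]
BᵀPA = [-28.2500 56.5000; -2.7500 5.5000]
K = S⁻¹·BᵀPA = [-0.3656 0.7312; 0.0619 -0.1239]
A−BK = [-0.0349 0.0698; 0.1449 -0.2898]
AᵀP(A−BK) = [0.0918 -0.1836; -0.1836 0.3671]
P' = Q + AᵀP(A−BK) = [5.0918 -3.1836; -3.1836 2.6171]
tr(P') = 7.7089


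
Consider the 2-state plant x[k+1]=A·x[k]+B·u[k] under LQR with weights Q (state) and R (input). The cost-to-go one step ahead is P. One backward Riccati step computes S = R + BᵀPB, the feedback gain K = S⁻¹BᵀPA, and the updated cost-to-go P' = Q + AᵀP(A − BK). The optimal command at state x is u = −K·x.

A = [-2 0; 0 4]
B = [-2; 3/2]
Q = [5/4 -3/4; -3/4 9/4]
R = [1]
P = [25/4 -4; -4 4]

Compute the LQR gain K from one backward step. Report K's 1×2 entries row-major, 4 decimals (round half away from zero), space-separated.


BᵀP = [-18.5000 14.0000]
S = R + BᵀPB = [1] + [58.0000] = [59.0000]
BᵀPA = [37.0000 56.0000]
K = S⁻¹·BᵀPA = [0.6271 0.9492]
A−BK = [-0.7458 1.8983; -0.9407 2.5763]
AᵀP(A−BK) = [1.7966 -3.1186; -3.1186 10.8475]
P' = Q + AᵀP(A−BK) = [3.0466 -3.8686; -3.8686 13.0975]
tr(P') = 16.1441

0.6271 0.9492


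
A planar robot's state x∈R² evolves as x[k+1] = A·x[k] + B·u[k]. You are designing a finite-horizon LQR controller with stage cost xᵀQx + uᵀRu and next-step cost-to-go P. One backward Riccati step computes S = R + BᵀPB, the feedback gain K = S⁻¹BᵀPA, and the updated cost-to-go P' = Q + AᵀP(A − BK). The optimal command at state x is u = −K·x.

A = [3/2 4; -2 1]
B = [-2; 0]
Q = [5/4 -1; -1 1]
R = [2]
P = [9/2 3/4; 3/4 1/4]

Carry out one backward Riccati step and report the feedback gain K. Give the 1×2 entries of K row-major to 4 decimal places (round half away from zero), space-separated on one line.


BᵀP = [-9.0000 -1.5000]
S = R + BᵀPB = [2] + [18.0000] = [20.0000]
BᵀPA = [-10.5000 -37.5000]
K = S⁻¹·BᵀPA = [-0.5250 -1.8750]
A−BK = [0.4500 0.2500; -2.0000 1.0000]
AᵀP(A−BK) = [1.1125 1.9375; 1.9375 7.9375]
P' = Q + AᵀP(A−BK) = [2.3625 0.9375; 0.9375 8.9375]
tr(P') = 11.3000

-0.5250 -1.8750


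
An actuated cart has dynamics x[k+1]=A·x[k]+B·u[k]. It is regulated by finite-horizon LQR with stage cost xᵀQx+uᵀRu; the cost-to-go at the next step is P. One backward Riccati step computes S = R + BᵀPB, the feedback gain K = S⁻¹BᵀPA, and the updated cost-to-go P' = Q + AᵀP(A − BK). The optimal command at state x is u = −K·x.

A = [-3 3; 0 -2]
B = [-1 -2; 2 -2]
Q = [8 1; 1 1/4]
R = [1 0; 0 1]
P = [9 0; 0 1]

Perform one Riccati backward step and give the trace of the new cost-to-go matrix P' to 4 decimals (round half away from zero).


13.1653

BᵀP = [-9.0000 2.0000; -18.0000 -2.0000]
S = R + BᵀPB = [1 0; 0 1] + [13.0000 14.0000; 14.0000 40.0000] = [14.0000 14.0000; 14.0000 41.0000]
BᵀPA = [27.0000 -31.0000; 54.0000 -50.0000]
K = S⁻¹·BᵀPA = [0.9286 -1.5106; 1.0000 -0.7037]
A−BK = [-0.0714 0.0820; 0.1429 -0.3862]
AᵀP(A−BK) = [1.9286 -2.2143; -2.2143 2.9868]
P' = Q + AᵀP(A−BK) = [9.9286 -1.2143; -1.2143 3.2368]
tr(P') = 13.1653


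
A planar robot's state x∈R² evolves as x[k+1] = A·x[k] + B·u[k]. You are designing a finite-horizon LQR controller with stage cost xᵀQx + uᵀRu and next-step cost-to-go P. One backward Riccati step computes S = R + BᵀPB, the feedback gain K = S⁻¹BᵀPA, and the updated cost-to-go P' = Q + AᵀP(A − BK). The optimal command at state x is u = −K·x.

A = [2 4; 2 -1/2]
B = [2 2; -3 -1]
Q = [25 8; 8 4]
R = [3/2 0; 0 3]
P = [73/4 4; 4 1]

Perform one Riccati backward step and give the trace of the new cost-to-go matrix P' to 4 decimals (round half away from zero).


43.7157

BᵀP = [24.5000 5.0000; 32.5000 7.0000]
S = R + BᵀPB = [3/2 0; 0 3] + [34.0000 44.0000; 44.0000 58.0000] = [35.5000 44.0000; 44.0000 61.0000]
BᵀPA = [59.0000 95.5000; 79.0000 126.5000]
K = S⁻¹·BᵀPA = [0.5359 1.1307; 0.9085 1.2582]
A−BK = [-0.8889 -0.7778; 4.5163 4.1503]
AᵀP(A−BK) = [5.6078 6.8922; 6.8922 9.1078]
P' = Q + AᵀP(A−BK) = [30.6078 14.8922; 14.8922 13.1078]
tr(P') = 43.7157


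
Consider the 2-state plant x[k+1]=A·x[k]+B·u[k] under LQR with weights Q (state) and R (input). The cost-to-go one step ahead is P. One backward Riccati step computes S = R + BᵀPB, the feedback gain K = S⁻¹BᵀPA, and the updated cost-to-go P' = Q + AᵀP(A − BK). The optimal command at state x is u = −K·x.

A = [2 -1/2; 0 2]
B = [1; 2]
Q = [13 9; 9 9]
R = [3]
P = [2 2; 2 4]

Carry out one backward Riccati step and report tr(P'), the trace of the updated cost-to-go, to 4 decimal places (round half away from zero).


27.5690

BᵀP = [6.0000 10.0000]
S = R + BᵀPB = [3] + [26.0000] = [29.0000]
BᵀPA = [12.0000 17.0000]
K = S⁻¹·BᵀPA = [0.4138 0.5862]
A−BK = [1.5862 -1.0862; -0.8276 0.8276]
AᵀP(A−BK) = [3.0345 -1.0345; -1.0345 2.5345]
P' = Q + AᵀP(A−BK) = [16.0345 7.9655; 7.9655 11.5345]
tr(P') = 27.5690


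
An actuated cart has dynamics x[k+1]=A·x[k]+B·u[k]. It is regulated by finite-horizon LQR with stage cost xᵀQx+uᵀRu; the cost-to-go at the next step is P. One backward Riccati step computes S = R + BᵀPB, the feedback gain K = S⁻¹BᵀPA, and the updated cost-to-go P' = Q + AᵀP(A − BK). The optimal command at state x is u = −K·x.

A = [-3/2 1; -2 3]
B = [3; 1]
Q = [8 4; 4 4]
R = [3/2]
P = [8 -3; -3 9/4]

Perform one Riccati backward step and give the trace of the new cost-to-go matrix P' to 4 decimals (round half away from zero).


BᵀP = [21.0000 -6.7500]
S = R + BᵀPB = [3/2] + [56.2500] = [57.7500]
BᵀPA = [-18.0000 0.7500]
K = S⁻¹·BᵀPA = [-0.3117 0.0130]
A−BK = [-0.5649 0.9610; -1.6883 2.9870]
AᵀP(A−BK) = [3.3896 -5.7662; -5.7662 10.2403]
P' = Q + AᵀP(A−BK) = [11.3896 -1.7662; -1.7662 14.2403]
tr(P') = 25.6299

25.6299


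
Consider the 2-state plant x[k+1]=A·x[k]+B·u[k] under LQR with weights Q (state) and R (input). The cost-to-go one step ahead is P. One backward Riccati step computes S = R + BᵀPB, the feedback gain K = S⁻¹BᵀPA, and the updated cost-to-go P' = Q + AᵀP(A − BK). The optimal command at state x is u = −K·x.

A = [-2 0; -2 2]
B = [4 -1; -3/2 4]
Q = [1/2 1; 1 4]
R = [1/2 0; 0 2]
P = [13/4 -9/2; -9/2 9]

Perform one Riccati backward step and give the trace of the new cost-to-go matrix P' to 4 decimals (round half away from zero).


6.2194

BᵀP = [19.7500 -31.5000; -21.2500 40.5000]
S = R + BᵀPB = [1/2 0; 0 2] + [126.2500 -145.7500; -145.7500 183.2500] = [126.7500 -145.7500; -145.7500 185.2500]
BᵀPA = [23.5000 -63.0000; -38.5000 81.0000]
K = S⁻¹·BᵀPA = [-0.5623 0.0603; -0.6502 0.4847]
A−BK = [-0.4011 0.2434; -0.2426 0.1516]
AᵀP(A−BK) = [1.1804 -0.7562; -0.7562 0.5390]
P' = Q + AᵀP(A−BK) = [1.6804 0.2438; 0.2438 4.5390]
tr(P') = 6.2194


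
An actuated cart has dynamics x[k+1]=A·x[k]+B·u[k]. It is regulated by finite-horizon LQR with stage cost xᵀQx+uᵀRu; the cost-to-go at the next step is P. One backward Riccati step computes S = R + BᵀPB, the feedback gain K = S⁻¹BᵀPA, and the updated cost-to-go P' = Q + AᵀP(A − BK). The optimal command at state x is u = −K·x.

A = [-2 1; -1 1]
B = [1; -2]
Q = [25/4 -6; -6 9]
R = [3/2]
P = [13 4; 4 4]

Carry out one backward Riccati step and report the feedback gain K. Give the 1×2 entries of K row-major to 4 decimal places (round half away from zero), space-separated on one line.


BᵀP = [5.0000 -4.0000]
S = R + BᵀPB = [3/2] + [13.0000] = [14.5000]
BᵀPA = [-6.0000 1.0000]
K = S⁻¹·BᵀPA = [-0.4138 0.0690]
A−BK = [-1.5862 0.9310; -1.8276 1.1379]
AᵀP(A−BK) = [69.5172 -41.5862; -41.5862 24.9310]
P' = Q + AᵀP(A−BK) = [75.7672 -47.5862; -47.5862 33.9310]
tr(P') = 109.6983

-0.4138 0.0690


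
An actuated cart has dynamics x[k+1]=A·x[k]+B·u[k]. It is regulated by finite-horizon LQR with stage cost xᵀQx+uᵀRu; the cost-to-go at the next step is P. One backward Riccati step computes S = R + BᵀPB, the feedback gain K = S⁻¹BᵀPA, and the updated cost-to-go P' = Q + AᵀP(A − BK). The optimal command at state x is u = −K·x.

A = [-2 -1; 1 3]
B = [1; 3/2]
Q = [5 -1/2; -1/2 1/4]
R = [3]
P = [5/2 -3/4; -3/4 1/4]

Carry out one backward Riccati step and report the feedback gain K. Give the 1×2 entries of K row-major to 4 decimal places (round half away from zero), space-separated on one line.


BᵀP = [1.3750 -0.3750]
S = R + BᵀPB = [3] + [0.8125] = [3.8125]
BᵀPA = [-3.1250 -2.5000]
K = S⁻¹·BᵀPA = [-0.8197 -0.6557]
A−BK = [-1.1803 -0.3443; 2.2295 3.9836]
AᵀP(A−BK) = [10.6885 8.9508; 8.9508 7.6107]
P' = Q + AᵀP(A−BK) = [15.6885 8.4508; 8.4508 7.8607]
tr(P') = 23.5492

-0.8197 -0.6557


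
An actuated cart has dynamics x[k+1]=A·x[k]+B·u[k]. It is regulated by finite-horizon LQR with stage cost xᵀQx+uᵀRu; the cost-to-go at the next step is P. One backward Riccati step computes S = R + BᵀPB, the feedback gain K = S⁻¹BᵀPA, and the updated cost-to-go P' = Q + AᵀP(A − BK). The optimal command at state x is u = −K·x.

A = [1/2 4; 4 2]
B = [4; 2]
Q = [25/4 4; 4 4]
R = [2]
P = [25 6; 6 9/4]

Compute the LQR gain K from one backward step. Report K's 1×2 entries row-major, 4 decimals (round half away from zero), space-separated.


BᵀP = [112.0000 28.5000]
S = R + BᵀPB = [2] + [505.0000] = [507.0000]
BᵀPA = [170.0000 505.0000]
K = S⁻¹·BᵀPA = [0.3353 0.9961]
A−BK = [-0.8412 0.0158; 3.3294 0.0079]
AᵀP(A−BK) = [9.2480 0.6706; 0.6706 1.9921]
P' = Q + AᵀP(A−BK) = [15.4980 4.6706; 4.6706 5.9921]
tr(P') = 21.4901

0.3353 0.9961


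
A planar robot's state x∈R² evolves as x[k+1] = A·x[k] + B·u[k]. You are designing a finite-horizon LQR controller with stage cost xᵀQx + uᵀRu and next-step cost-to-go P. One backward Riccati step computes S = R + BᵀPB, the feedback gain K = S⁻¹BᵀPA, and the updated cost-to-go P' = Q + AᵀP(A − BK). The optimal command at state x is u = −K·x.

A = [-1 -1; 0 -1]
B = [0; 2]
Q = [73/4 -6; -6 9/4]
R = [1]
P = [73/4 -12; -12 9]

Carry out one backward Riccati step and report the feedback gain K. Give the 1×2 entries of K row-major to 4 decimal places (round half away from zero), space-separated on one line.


0.6486 0.1622

BᵀP = [-24.0000 18.0000]
S = R + BᵀPB = [1] + [36.0000] = [37.0000]
BᵀPA = [24.0000 6.0000]
K = S⁻¹·BᵀPA = [0.6486 0.1622]
A−BK = [-1.0000 -1.0000; -1.2973 -1.3243]
AᵀP(A−BK) = [2.6824 2.3581; 2.3581 2.2770]
P' = Q + AᵀP(A−BK) = [20.9324 -3.6419; -3.6419 4.5270]
tr(P') = 25.4595


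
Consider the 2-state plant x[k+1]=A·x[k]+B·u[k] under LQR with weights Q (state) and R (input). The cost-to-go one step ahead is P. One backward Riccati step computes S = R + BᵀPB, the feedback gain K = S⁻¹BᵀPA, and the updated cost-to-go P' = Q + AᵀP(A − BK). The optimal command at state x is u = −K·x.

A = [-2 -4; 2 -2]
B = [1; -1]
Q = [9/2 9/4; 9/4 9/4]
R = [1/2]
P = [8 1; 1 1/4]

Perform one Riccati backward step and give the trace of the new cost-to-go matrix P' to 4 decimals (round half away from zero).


BᵀP = [7.0000 0.7500]
S = R + BᵀPB = [1/2] + [6.2500] = [6.7500]
BᵀPA = [-12.5000 -29.5000]
K = S⁻¹·BᵀPA = [-1.8519 -4.3704]
A−BK = [-0.1481 0.3704; 0.1481 -6.3704]
AᵀP(A−BK) = [1.8519 4.3704; 4.3704 16.0741]
P' = Q + AᵀP(A−BK) = [6.3519 6.6204; 6.6204 18.3241]
tr(P') = 24.6759

24.6759


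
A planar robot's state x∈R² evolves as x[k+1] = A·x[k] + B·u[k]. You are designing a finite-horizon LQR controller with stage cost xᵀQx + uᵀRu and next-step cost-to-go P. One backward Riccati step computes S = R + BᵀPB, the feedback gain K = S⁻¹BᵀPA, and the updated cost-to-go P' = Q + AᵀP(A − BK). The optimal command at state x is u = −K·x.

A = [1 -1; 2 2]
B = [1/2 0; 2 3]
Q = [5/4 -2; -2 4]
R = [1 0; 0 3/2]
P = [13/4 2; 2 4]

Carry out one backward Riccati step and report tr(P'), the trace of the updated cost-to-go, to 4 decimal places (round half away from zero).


9.2374

BᵀP = [5.6250 9.0000; 6.0000 12.0000]
S = R + BᵀPB = [1 0; 0 3/2] + [20.8125 27.0000; 27.0000 36.0000] = [21.8125 27.0000; 27.0000 37.5000]
BᵀPA = [23.6250 12.3750; 30.0000 18.0000]
K = S⁻¹·BᵀPA = [0.8535 -0.2466; 0.1855 0.6575]
A−BK = [0.5732 -0.8767; -0.2634 0.5205]
AᵀP(A−BK) = [1.5216 -1.1507; -1.1507 2.4658]
P' = Q + AᵀP(A−BK) = [2.7716 -3.1507; -3.1507 6.4658]
tr(P') = 9.2374


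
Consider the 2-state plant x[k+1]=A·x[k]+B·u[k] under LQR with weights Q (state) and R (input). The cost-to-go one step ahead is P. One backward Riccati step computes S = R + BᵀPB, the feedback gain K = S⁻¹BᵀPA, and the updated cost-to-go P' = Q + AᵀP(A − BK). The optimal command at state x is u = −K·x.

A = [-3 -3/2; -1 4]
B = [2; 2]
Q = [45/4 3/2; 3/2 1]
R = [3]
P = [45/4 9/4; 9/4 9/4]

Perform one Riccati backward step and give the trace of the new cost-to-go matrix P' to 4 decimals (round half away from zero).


BᵀP = [27.0000 9.0000]
S = R + BᵀPB = [3] + [72.0000] = [75.0000]
BᵀPA = [-90.0000 -4.5000]
K = S⁻¹·BᵀPA = [-1.2000 -0.0600]
A−BK = [-0.6000 -1.3800; 1.4000 4.1200]
AᵀP(A−BK) = [9.0000 12.6000; 12.6000 34.0425]
P' = Q + AᵀP(A−BK) = [20.2500 14.1000; 14.1000 35.0425]
tr(P') = 55.2925

55.2925


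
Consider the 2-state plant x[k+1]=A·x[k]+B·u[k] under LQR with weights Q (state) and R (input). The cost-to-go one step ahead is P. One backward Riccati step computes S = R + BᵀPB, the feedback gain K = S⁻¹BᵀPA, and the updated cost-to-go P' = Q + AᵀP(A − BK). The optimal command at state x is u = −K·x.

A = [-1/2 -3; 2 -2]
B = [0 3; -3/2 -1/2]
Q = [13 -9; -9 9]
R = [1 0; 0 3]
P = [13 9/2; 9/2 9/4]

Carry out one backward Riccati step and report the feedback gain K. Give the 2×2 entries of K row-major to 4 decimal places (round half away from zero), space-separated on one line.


-0.7980 1.2635 -0.0788 -1.0419

BᵀP = [-6.7500 -3.3750; 36.7500 12.3750]
S = R + BᵀPB = [1 0; 0 3] + [5.0625 -18.5625; -18.5625 104.0625] = [6.0625 -18.5625; -18.5625 107.0625]
BᵀPA = [-3.3750 27.0000; 6.3750 -135.0000]
K = S⁻¹·BᵀPA = [-0.7980 1.2635; -0.0788 -1.0419]
A−BK = [-0.2635 0.1256; 0.7635 -0.6256]
AᵀP(A−BK) = [1.0591 -1.0936; -1.0936 5.2315]
P' = Q + AᵀP(A−BK) = [14.0591 -10.0936; -10.0936 14.2315]
tr(P') = 28.2906


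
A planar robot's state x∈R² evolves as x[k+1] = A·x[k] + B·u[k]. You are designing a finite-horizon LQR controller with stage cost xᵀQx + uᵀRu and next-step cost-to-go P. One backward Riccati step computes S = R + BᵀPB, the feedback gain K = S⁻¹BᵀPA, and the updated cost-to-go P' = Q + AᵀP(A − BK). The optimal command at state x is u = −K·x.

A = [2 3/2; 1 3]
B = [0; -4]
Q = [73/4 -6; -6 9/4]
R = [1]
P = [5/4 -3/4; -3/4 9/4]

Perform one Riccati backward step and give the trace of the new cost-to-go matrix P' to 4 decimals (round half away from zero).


BᵀP = [3.0000 -9.0000]
S = R + BᵀPB = [1] + [36.0000] = [37.0000]
BᵀPA = [-3.0000 -22.5000]
K = S⁻¹·BᵀPA = [-0.0811 -0.6081]
A−BK = [2.0000 1.5000; 0.6757 0.5676]
AᵀP(A−BK) = [4.0068 3.0507; 3.0507 2.6301]
P' = Q + AᵀP(A−BK) = [22.2568 -2.9493; -2.9493 4.8801]
tr(P') = 27.1368

27.1368


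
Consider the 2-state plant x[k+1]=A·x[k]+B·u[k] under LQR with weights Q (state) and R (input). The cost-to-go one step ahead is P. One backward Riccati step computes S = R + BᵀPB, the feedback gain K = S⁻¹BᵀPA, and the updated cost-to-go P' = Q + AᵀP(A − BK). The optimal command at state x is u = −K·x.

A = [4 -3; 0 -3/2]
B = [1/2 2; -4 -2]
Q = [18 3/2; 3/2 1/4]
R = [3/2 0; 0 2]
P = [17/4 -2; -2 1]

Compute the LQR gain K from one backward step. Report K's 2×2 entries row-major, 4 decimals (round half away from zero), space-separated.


BᵀP = [10.1250 -5.0000; 12.5000 -6.0000]
S = R + BᵀPB = [3/2 0; 0 2] + [25.0625 30.2500; 30.2500 37.0000] = [26.5625 30.2500; 30.2500 39.0000]
BᵀPA = [40.5000 -22.8750; 50.0000 -28.5000]
K = S⁻¹·BᵀPA = [0.5543 -0.2482; 0.8521 -0.5383]
A−BK = [2.0186 -1.7994; 3.9214 -3.5693]
AᵀP(A−BK) = [2.9452 -2.0352; -2.0352 1.4822]
P' = Q + AᵀP(A−BK) = [20.9452 -0.5352; -0.5352 1.7322]
tr(P') = 22.6774

0.5543 -0.2482 0.8521 -0.5383


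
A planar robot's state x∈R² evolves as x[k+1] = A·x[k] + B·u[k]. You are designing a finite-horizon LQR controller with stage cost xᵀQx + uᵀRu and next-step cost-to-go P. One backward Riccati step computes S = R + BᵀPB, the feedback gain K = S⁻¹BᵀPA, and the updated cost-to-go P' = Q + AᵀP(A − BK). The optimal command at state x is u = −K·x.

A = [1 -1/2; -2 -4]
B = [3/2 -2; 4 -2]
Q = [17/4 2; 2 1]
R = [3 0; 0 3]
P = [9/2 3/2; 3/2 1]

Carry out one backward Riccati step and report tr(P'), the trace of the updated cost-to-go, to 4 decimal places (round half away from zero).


9.3989

BᵀP = [12.7500 6.2500; -12.0000 -5.0000]
S = R + BᵀPB = [3 0; 0 3] + [44.1250 -38.0000; -38.0000 34.0000] = [47.1250 -38.0000; -38.0000 37.0000]
BᵀPA = [0.2500 -31.3750; -2.0000 26.0000]
K = S⁻¹·BᵀPA = [-0.2228 -0.5770; -0.2829 0.1101]
A−BK = [0.7685 0.5857; -1.6746 -1.4718]
AᵀP(A−BK) = [1.9900 1.6145; 1.6145 2.1589]
P' = Q + AᵀP(A−BK) = [6.2400 3.6145; 3.6145 3.1589]
tr(P') = 9.3989


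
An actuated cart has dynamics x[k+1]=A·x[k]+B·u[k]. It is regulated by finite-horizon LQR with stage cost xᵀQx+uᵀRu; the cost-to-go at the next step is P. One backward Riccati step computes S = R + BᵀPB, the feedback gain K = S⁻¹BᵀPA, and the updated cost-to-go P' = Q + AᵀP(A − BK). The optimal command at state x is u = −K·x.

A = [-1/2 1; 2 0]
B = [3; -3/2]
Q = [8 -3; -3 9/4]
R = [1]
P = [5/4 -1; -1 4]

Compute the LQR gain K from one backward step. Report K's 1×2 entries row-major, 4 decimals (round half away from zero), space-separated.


-0.6818 0.1736

BᵀP = [5.2500 -9.0000]
S = R + BᵀPB = [1] + [29.2500] = [30.2500]
BᵀPA = [-20.6250 5.2500]
K = S⁻¹·BᵀPA = [-0.6818 0.1736]
A−BK = [1.5455 0.4793; 0.9773 0.2603]
AᵀP(A−BK) = [4.2500 0.9545; 0.9545 0.3388]
P' = Q + AᵀP(A−BK) = [12.2500 -2.0455; -2.0455 2.5888]
tr(P') = 14.8388
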